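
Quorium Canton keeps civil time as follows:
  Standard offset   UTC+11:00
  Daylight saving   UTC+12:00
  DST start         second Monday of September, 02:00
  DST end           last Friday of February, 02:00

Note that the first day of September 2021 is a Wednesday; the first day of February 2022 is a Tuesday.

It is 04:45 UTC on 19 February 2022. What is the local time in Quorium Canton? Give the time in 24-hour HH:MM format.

16:45

1 September 2021 is a Wednesday, so the first Monday is September 6 and the second is September 13.
1 February 2022 is a Tuesday, so Fridays fall on 4, 11, 18, 25; the last is February 25.
At the standard offset (UTC+11:00), 04:45 UTC + 11h = 15:45 Quorium Canton standard time.
Daylight saving runs 13 September 2021 – 25 February 2022; the standard-time date in Quorium Canton, 19 February 2022, is inside that window, so Quorium Canton is at UTC+12:00.
04:45 UTC + 12h = 16:45 local.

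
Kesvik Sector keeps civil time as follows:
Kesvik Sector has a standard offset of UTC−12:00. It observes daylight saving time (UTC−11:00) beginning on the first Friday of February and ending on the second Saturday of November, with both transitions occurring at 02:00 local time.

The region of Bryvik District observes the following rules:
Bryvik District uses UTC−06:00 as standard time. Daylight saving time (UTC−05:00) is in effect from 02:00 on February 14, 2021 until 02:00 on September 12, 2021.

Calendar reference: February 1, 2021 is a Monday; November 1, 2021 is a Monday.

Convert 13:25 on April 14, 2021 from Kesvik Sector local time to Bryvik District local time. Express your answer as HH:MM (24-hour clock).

1 February 2021 is a Monday, so the first Friday is February 5.
1 November 2021 is a Monday, so the first Saturday is November 6 and the second is November 13.
April 14, 2021 lies within the daylight-saving period (5 February – 13 November), so Kesvik Sector is on daylight time, UTC−11:00.
13:25 Kesvik Sector + 11h = 00:25 UTC (rolling into the next day, 15 April 2021).
At the standard offset (UTC−06:00), 00:25 UTC − 6h = 18:25 Bryvik District standard time (rolling into the previous day, 14 April 2021).
The standard-time date in Bryvik District, April 14, 2021, falls between 14 February and 12 September, so daylight saving is in effect and Bryvik District is at UTC−05:00.
00:25 UTC − 5h = 19:25 Bryvik District (rolling into the previous day, 14 April 2021).

19:25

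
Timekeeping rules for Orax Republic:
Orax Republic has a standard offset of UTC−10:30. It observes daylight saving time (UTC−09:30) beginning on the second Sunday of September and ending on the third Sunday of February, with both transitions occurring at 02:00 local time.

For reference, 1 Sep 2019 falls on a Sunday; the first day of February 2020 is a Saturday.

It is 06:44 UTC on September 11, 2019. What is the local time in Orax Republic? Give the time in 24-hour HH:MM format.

1 September 2019 is a Sunday, so the first Sunday is September 1 and the second is September 8.
1 February 2020 is a Saturday, so the first Sunday is February 2 and the third is February 16.
At the standard offset (UTC−10:30), 06:44 UTC − 10h30m = 20:14 Orax Republic standard time (rolling into the previous day, 10 September 2019).
The standard-time date in Orax Republic, September 10, 2019, lies within the daylight-saving period (8 September 2019 – 16 February 2020), so Orax Republic is on daylight time, UTC−09:30.
06:44 UTC − 9h30m = 21:14 local (rolling into the previous day, 10 September 2019).

21:14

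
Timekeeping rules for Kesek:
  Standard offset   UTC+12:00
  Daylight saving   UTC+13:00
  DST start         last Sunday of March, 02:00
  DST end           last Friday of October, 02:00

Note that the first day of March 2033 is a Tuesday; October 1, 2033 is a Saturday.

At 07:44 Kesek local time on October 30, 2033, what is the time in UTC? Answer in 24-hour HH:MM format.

19:44

1 March 2033 is a Tuesday, so Sundays fall on 6, 13, 20, 27; the last is March 27.
1 October 2033 is a Saturday, so Fridays fall on 7, 14, 21, 28; the last is October 28.
October 30, 2033 does not fall between 27 March and 28 October, so daylight saving is not in effect and Kesek is at UTC+12:00.
07:44 local − 12h = 19:44 UTC (rolling into the previous day, 29 October 2033).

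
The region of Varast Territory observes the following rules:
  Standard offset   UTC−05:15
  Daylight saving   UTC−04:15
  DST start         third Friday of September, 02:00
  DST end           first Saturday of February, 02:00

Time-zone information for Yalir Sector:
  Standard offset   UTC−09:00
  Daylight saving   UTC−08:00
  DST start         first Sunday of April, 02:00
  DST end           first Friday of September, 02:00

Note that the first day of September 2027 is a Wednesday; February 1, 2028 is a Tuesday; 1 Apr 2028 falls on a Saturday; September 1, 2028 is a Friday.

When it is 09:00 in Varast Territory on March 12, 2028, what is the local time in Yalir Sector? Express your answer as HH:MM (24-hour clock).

1 September 2027 is a Wednesday, so the first Friday is September 3 and the third is September 17.
1 February 2028 is a Tuesday, so the first Saturday is February 5.
March 12, 2028 does not fall between 17 September 2027 and 5 February 2028, so daylight saving is not in effect and Varast Territory is at UTC−05:15.
09:00 Varast Territory + 5h15m = 14:15 UTC.
1 April 2028 is a Saturday, so the first Sunday is April 2.
1 September 2028 is a Friday, so the first Friday is September 1.
At the standard offset (UTC−09:00), 14:15 UTC − 9h = 05:15 Yalir Sector standard time.
Daylight saving runs 2 April – 1 September; the standard-time date in Yalir Sector, March 12, 2028, is outside that window, so Yalir Sector is on standard time at UTC−09:00.
14:15 UTC − 9h = 05:15 Yalir Sector.

05:15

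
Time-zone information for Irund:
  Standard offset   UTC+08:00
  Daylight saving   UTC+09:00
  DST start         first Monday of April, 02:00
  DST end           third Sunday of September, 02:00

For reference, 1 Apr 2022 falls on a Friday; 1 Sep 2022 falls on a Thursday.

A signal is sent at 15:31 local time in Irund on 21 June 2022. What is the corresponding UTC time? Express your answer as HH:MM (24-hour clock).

06:31

1 April 2022 is a Friday, so the first Monday is April 4.
1 September 2022 is a Thursday, so the first Sunday is September 4 and the third is September 18.
21 June 2022 falls between 4 April and 18 September, so daylight saving is in effect and Irund is at UTC+09:00.
15:31 local − 9h = 06:31 UTC.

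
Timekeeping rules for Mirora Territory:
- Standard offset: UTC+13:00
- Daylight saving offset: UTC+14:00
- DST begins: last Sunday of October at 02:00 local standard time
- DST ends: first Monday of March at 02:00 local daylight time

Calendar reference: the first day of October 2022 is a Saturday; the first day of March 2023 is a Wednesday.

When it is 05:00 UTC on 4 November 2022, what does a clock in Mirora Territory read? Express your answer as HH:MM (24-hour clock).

1 October 2022 is a Saturday, so Sundays fall on 2, 9, 16, 23, 30; the last is October 30.
1 March 2023 is a Wednesday, so the first Monday is March 6.
At the standard offset (UTC+13:00), 05:00 UTC + 13h = 18:00 Mirora Territory standard time.
The standard-time date in Mirora Territory, 4 November 2022, lies within the daylight-saving period (30 October 2022 – 6 March 2023), so Mirora Territory is on daylight time, UTC+14:00.
05:00 UTC + 14h = 19:00 local.

19:00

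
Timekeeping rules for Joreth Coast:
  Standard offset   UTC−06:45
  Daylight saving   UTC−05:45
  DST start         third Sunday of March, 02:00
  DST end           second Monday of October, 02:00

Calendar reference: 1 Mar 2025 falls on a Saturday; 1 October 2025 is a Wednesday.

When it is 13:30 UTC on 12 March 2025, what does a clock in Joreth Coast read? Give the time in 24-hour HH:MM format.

1 March 2025 is a Saturday, so the first Sunday is March 2 and the third is March 16.
1 October 2025 is a Wednesday, so the first Monday is October 6 and the second is October 13.
At the standard offset (UTC−06:45), 13:30 UTC − 6h45m = 06:45 Joreth Coast standard time.
The standard-time date in Joreth Coast, 12 March 2025, does not fall between 16 March and 13 October, so daylight saving is not in effect and Joreth Coast is at UTC−06:45.
13:30 UTC − 6h45m = 06:45 local.

06:45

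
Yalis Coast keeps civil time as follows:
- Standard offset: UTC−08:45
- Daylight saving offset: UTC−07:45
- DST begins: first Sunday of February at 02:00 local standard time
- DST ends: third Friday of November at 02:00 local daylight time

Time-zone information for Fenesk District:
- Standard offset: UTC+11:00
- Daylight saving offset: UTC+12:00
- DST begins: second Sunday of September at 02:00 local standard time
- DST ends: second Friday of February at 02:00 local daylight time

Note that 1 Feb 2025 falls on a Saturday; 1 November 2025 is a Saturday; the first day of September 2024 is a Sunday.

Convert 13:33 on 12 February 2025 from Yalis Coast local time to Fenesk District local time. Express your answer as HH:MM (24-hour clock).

1 February 2025 is a Saturday, so the first Sunday is February 2.
1 November 2025 is a Saturday, so the first Friday is November 7 and the third is November 21.
Daylight saving runs 2 February – 21 November; 12 February 2025 is inside that window, so Yalis Coast is at UTC−07:45.
13:33 Yalis Coast + 7h45m = 21:18 UTC.
1 September 2024 is a Sunday, so the first Sunday is September 1 and the second is September 8.
1 February 2025 is a Saturday, so the first Friday is February 7 and the second is February 14.
At the standard offset (UTC+11:00), 21:18 UTC + 11h = 08:18 Fenesk District standard time (rolling into the next day, 13 February 2025).
Daylight saving runs 8 September 2024 – 14 February 2025; the standard-time date in Fenesk District, 13 February 2025, is inside that window, so Fenesk District is at UTC+12:00.
21:18 UTC + 12h = 09:18 Fenesk District (rolling into the next day, 13 February 2025).

09:18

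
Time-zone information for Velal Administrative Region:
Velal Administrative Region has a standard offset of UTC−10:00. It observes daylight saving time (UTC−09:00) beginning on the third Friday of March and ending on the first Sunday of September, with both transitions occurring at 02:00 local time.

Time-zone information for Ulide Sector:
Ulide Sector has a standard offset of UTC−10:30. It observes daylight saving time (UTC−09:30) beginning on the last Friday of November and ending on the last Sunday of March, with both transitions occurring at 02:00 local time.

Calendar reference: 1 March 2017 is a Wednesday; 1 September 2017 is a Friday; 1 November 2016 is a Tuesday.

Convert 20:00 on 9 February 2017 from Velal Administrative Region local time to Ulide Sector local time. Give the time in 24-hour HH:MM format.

20:30

1 March 2017 is a Wednesday, so the first Friday is March 3 and the third is March 17.
1 September 2017 is a Friday, so the first Sunday is September 3.
9 February 2017 is outside the daylight-saving period (17 March – 3 September), so Velal Administrative Region is on standard time, UTC−10:00.
20:00 Velal Administrative Region + 10h = 06:00 UTC (rolling into the next day, 10 February 2017).
1 November 2016 is a Tuesday, so Fridays fall on 4, 11, 18, 25; the last is November 25.
1 March 2017 is a Wednesday, so Sundays fall on 5, 12, 19, 26; the last is March 26.
At the standard offset (UTC−10:30), 06:00 UTC − 10h30m = 19:30 Ulide Sector standard time (rolling into the previous day, 9 February 2017).
The standard-time date in Ulide Sector, 9 February 2017, lies within the daylight-saving period (25 November 2016 – 26 March 2017), so Ulide Sector is on daylight time, UTC−09:30.
06:00 UTC − 9h30m = 20:30 Ulide Sector (rolling into the previous day, 9 February 2017).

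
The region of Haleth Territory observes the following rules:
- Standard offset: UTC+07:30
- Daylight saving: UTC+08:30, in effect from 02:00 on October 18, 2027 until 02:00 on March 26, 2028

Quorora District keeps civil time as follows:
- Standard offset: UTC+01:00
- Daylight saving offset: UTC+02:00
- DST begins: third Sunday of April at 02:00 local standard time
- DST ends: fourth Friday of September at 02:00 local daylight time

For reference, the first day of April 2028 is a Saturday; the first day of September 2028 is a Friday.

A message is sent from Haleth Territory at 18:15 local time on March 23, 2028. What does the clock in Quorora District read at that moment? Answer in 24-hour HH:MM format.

10:45

March 23, 2028 falls between 18 October 2027 and 26 March 2028, so daylight saving is in effect and Haleth Territory is at UTC+08:30.
18:15 Haleth Territory − 8h30m = 09:45 UTC.
1 April 2028 is a Saturday, so the first Sunday is April 2 and the third is April 16.
1 September 2028 is a Friday, so the first Friday is September 1 and the fourth is September 22.
At the standard offset (UTC+01:00), 09:45 UTC + 1h = 10:45 Quorora District standard time.
Daylight saving runs 16 April – 22 September; the standard-time date in Quorora District, March 23, 2028, is outside that window, so Quorora District is on standard time at UTC+01:00.
09:45 UTC + 1h = 10:45 Quorora District.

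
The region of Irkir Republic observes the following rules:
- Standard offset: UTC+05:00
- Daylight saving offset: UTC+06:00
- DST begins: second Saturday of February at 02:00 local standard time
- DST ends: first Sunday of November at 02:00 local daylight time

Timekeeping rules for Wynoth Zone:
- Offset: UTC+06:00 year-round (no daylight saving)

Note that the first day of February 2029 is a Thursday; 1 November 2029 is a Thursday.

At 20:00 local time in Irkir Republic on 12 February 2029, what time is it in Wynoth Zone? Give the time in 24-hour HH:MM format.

20:00

1 February 2029 is a Thursday, so the first Saturday is February 3 and the second is February 10.
1 November 2029 is a Thursday, so the first Sunday is November 4.
12 February 2029 lies within the daylight-saving period (10 February – 4 November), so Irkir Republic is on daylight time, UTC+06:00.
20:00 Irkir Republic − 6h = 14:00 UTC.
Wynoth Zone stays on UTC+06:00 all year.
14:00 UTC + 6h = 20:00 Wynoth Zone.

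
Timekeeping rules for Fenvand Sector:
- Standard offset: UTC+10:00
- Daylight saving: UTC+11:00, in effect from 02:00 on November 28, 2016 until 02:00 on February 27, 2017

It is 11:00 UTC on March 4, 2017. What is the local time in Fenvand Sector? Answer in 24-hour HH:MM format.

21:00

At the standard offset (UTC+10:00), 11:00 UTC + 10h = 21:00 Fenvand Sector standard time.
The standard-time date in Fenvand Sector, March 4, 2017, is outside the daylight-saving period (28 November 2016 – 27 February 2017), so Fenvand Sector is on standard time, UTC+10:00.
11:00 UTC + 10h = 21:00 local.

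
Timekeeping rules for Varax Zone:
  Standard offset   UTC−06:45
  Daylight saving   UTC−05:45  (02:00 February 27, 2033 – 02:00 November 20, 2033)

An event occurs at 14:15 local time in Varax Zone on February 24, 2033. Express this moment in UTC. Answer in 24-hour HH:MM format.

February 24, 2033 does not fall between 27 February and 20 November, so daylight saving is not in effect and Varax Zone is at UTC−06:45.
14:15 local + 6h45m = 21:00 UTC.

21:00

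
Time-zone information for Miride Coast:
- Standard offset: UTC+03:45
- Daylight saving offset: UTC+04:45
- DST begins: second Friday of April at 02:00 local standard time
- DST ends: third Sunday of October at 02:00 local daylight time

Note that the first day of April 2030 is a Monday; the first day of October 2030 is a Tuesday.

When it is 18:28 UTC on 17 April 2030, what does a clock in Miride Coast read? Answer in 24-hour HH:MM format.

1 April 2030 is a Monday, so the first Friday is April 5 and the second is April 12.
1 October 2030 is a Tuesday, so the first Sunday is October 6 and the third is October 20.
At the standard offset (UTC+03:45), 18:28 UTC + 3h45m = 22:13 Miride Coast standard time.
Daylight saving runs 12 April – 20 October; the standard-time date in Miride Coast, 17 April 2030, is inside that window, so Miride Coast is at UTC+04:45.
18:28 UTC + 4h45m = 23:13 local.

23:13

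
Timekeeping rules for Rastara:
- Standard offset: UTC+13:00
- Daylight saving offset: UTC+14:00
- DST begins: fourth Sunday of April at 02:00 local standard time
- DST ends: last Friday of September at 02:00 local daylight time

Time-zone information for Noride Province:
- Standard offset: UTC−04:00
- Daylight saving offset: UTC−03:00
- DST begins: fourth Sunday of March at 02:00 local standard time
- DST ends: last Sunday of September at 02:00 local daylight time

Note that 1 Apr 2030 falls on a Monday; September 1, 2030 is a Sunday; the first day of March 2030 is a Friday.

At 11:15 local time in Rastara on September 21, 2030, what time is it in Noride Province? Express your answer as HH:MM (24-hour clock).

1 April 2030 is a Monday, so the first Sunday is April 7 and the fourth is April 28.
1 September 2030 is a Sunday, so Fridays fall on 6, 13, 20, 27; the last is September 27.
September 21, 2030 falls between 28 April and 27 September, so daylight saving is in effect and Rastara is at UTC+14:00.
11:15 Rastara − 14h = 21:15 UTC (rolling into the previous day, 20 September 2030).
1 March 2030 is a Friday, so the first Sunday is March 3 and the fourth is March 24.
1 September 2030 is a Sunday, so Sundays fall on 1, 8, 15, 22, 29; the last is September 29.
At the standard offset (UTC−04:00), 21:15 UTC − 4h = 17:15 Noride Province standard time.
The standard-time date in Noride Province, September 20, 2030, falls between 24 March and 29 September, so daylight saving is in effect and Noride Province is at UTC−03:00.
21:15 UTC − 3h = 18:15 Noride Province.

18:15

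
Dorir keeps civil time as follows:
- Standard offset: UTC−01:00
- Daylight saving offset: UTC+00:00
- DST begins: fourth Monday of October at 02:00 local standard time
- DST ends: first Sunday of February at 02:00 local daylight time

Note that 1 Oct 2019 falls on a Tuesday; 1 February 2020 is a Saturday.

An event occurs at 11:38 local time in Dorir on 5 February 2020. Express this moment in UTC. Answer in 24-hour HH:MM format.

1 October 2019 is a Tuesday, so the first Monday is October 7 and the fourth is October 28.
1 February 2020 is a Saturday, so the first Sunday is February 2.
5 February 2020 is outside the daylight-saving period (28 October 2019 – 2 February 2020), so Dorir is on standard time, UTC−01:00.
11:38 local + 1h = 12:38 UTC.

12:38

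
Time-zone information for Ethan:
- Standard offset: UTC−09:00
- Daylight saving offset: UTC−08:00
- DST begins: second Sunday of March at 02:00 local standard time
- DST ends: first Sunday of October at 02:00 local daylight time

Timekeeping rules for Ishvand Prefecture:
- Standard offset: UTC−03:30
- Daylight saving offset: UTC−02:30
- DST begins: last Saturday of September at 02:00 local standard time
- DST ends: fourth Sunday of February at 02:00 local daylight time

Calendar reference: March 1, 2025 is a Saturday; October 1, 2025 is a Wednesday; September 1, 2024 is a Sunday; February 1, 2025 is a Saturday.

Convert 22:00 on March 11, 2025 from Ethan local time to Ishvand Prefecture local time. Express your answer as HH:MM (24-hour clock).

02:30

1 March 2025 is a Saturday, so the first Sunday is March 2 and the second is March 9.
1 October 2025 is a Wednesday, so the first Sunday is October 5.
March 11, 2025 falls between 9 March and 5 October, so daylight saving is in effect and Ethan is at UTC−08:00.
22:00 Ethan + 8h = 06:00 UTC (rolling into the next day, 12 March 2025).
1 September 2024 is a Sunday, so Saturdays fall on 7, 14, 21, 28; the last is September 28.
1 February 2025 is a Saturday, so the first Sunday is February 2 and the fourth is February 23.
At the standard offset (UTC−03:30), 06:00 UTC − 3h30m = 02:30 Ishvand Prefecture standard time.
Daylight saving runs 28 September 2024 – 23 February 2025; the standard-time date in Ishvand Prefecture, March 12, 2025, is outside that window, so Ishvand Prefecture is on standard time at UTC−03:30.
06:00 UTC − 3h30m = 02:30 Ishvand Prefecture.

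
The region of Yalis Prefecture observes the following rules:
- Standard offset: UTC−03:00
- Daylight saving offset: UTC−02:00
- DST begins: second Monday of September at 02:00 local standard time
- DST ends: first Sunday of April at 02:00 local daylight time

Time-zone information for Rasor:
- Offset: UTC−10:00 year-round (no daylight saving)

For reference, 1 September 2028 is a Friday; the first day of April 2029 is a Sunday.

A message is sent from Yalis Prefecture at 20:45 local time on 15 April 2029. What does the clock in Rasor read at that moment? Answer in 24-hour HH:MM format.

1 September 2028 is a Friday, so the first Monday is September 4 and the second is September 11.
1 April 2029 is a Sunday, so the first Sunday is April 1.
15 April 2029 does not fall between 11 September 2028 and 1 April 2029, so daylight saving is not in effect and Yalis Prefecture is at UTC−03:00.
20:45 Yalis Prefecture + 3h = 23:45 UTC.
Rasor stays on UTC−10:00 all year.
23:45 UTC − 10h = 13:45 Rasor.

13:45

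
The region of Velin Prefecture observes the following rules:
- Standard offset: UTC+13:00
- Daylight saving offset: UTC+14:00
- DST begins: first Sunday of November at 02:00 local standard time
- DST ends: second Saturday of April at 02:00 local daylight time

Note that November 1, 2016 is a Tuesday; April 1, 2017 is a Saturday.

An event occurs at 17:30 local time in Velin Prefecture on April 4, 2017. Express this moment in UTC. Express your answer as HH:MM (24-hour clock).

1 November 2016 is a Tuesday, so the first Sunday is November 6.
1 April 2017 is a Saturday, so the first Saturday is April 1 and the second is April 8.
Daylight saving runs 6 November 2016 – 8 April 2017; April 4, 2017 is inside that window, so Velin Prefecture is at UTC+14:00.
17:30 local − 14h = 03:30 UTC.

03:30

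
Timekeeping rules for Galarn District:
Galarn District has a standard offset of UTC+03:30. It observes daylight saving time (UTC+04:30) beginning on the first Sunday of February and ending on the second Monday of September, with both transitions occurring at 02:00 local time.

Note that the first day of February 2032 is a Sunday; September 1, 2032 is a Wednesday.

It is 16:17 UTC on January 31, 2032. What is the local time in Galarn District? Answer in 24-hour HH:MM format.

19:47

1 February 2032 is a Sunday, so the first Sunday is February 1.
1 September 2032 is a Wednesday, so the first Monday is September 6 and the second is September 13.
At the standard offset (UTC+03:30), 16:17 UTC + 3h30m = 19:47 Galarn District standard time.
The standard-time date in Galarn District, January 31, 2032, is outside the daylight-saving period (1 February – 13 September), so Galarn District is on standard time, UTC+03:30.
16:17 UTC + 3h30m = 19:47 local.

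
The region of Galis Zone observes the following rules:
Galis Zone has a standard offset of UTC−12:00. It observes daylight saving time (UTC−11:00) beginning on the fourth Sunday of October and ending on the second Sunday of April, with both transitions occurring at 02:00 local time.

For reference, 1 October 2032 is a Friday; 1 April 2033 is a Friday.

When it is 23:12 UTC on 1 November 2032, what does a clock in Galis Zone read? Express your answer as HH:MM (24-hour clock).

12:12

1 October 2032 is a Friday, so the first Sunday is October 3 and the fourth is October 24.
1 April 2033 is a Friday, so the first Sunday is April 3 and the second is April 10.
At the standard offset (UTC−12:00), 23:12 UTC − 12h = 11:12 Galis Zone standard time.
Daylight saving runs 24 October 2032 – 10 April 2033; the standard-time date in Galis Zone, 1 November 2032, is inside that window, so Galis Zone is at UTC−11:00.
23:12 UTC − 11h = 12:12 local.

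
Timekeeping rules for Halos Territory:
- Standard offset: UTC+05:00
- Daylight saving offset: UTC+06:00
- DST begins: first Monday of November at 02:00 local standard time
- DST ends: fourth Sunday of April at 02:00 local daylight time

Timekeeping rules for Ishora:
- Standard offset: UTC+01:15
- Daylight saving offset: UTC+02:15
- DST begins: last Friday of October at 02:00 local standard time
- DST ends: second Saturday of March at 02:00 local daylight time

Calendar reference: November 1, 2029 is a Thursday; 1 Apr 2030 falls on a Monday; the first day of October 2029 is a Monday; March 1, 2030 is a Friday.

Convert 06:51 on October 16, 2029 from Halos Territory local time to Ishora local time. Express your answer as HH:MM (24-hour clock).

03:06

1 November 2029 is a Thursday, so the first Monday is November 5.
1 April 2030 is a Monday, so the first Sunday is April 7 and the fourth is April 28.
October 16, 2029 does not fall between 5 November 2029 and 28 April 2030, so daylight saving is not in effect and Halos Territory is at UTC+05:00.
06:51 Halos Territory − 5h = 01:51 UTC.
1 October 2029 is a Monday, so Fridays fall on 5, 12, 19, 26; the last is October 26.
1 March 2030 is a Friday, so the first Saturday is March 2 and the second is March 9.
At the standard offset (UTC+01:15), 01:51 UTC + 1h15m = 03:06 Ishora standard time.
The standard-time date in Ishora, October 16, 2029, does not fall between 26 October 2029 and 9 March 2030, so daylight saving is not in effect and Ishora is at UTC+01:15.
01:51 UTC + 1h15m = 03:06 Ishora.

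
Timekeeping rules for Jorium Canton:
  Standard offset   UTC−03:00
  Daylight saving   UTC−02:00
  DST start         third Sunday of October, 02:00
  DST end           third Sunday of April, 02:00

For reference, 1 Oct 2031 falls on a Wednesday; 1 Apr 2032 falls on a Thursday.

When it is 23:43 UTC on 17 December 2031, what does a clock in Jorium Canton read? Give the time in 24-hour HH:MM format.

1 October 2031 is a Wednesday, so the first Sunday is October 5 and the third is October 19.
1 April 2032 is a Thursday, so the first Sunday is April 4 and the third is April 18.
At the standard offset (UTC−03:00), 23:43 UTC − 3h = 20:43 Jorium Canton standard time.
Daylight saving runs 19 October 2031 – 18 April 2032; the standard-time date in Jorium Canton, 17 December 2031, is inside that window, so Jorium Canton is at UTC−02:00.
23:43 UTC − 2h = 21:43 local.

21:43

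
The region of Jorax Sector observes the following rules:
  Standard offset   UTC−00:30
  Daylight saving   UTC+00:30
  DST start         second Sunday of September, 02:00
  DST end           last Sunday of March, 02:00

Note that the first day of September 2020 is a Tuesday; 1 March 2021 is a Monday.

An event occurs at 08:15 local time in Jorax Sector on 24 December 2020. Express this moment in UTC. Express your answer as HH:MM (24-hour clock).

1 September 2020 is a Tuesday, so the first Sunday is September 6 and the second is September 13.
1 March 2021 is a Monday, so Sundays fall on 7, 14, 21, 28; the last is March 28.
24 December 2020 falls between 13 September 2020 and 28 March 2021, so daylight saving is in effect and Jorax Sector is at UTC+00:30.
08:15 local − 0h30m = 07:45 UTC.

07:45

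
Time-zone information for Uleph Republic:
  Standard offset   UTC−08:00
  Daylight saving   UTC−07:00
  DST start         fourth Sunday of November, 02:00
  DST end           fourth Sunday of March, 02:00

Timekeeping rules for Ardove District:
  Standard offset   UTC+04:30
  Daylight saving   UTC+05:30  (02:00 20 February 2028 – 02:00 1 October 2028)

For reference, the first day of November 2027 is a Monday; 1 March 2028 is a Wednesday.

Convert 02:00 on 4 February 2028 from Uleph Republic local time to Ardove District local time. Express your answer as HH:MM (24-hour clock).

1 November 2027 is a Monday, so the first Sunday is November 7 and the fourth is November 28.
1 March 2028 is a Wednesday, so the first Sunday is March 5 and the fourth is March 26.
4 February 2028 lies within the daylight-saving period (28 November 2027 – 26 March 2028), so Uleph Republic is on daylight time, UTC−07:00.
02:00 Uleph Republic + 7h = 09:00 UTC.
At the standard offset (UTC+04:30), 09:00 UTC + 4h30m = 13:30 Ardove District standard time.
The standard-time date in Ardove District, 4 February 2028, is outside the daylight-saving period (20 February – 1 October), so Ardove District is on standard time, UTC+04:30.
09:00 UTC + 4h30m = 13:30 Ardove District.

13:30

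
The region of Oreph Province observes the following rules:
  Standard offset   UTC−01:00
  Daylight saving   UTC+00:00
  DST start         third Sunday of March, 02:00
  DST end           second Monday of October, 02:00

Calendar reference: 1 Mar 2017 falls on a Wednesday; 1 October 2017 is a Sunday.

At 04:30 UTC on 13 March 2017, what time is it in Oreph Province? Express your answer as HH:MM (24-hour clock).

1 March 2017 is a Wednesday, so the first Sunday is March 5 and the third is March 19.
1 October 2017 is a Sunday, so the first Monday is October 2 and the second is October 9.
At the standard offset (UTC−01:00), 04:30 UTC − 1h = 03:30 Oreph Province standard time.
Daylight saving runs 19 March – 9 October; the standard-time date in Oreph Province, 13 March 2017, is outside that window, so Oreph Province is on standard time at UTC−01:00.
04:30 UTC − 1h = 03:30 local.

03:30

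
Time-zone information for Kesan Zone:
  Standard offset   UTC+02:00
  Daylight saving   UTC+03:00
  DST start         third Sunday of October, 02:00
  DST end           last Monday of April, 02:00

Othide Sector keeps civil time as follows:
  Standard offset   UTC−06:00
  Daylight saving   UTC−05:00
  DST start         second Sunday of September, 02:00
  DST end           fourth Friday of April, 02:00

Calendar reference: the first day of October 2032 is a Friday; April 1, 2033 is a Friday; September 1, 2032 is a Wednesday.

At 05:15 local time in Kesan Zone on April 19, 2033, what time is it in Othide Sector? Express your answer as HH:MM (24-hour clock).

1 October 2032 is a Friday, so the first Sunday is October 3 and the third is October 17.
1 April 2033 is a Friday, so Mondays fall on 4, 11, 18, 25; the last is April 25.
Daylight saving runs 17 October 2032 – 25 April 2033; April 19, 2033 is inside that window, so Kesan Zone is at UTC+03:00.
05:15 Kesan Zone − 3h = 02:15 UTC.
1 September 2032 is a Wednesday, so the first Sunday is September 5 and the second is September 12.
1 April 2033 is a Friday, so the first Friday is April 1 and the fourth is April 22.
At the standard offset (UTC−06:00), 02:15 UTC − 6h = 20:15 Othide Sector standard time (rolling into the previous day, 18 April 2033).
The standard-time date in Othide Sector, April 18, 2033, falls between 12 September 2032 and 22 April 2033, so daylight saving is in effect and Othide Sector is at UTC−05:00.
02:15 UTC − 5h = 21:15 Othide Sector (rolling into the previous day, 18 April 2033).

21:15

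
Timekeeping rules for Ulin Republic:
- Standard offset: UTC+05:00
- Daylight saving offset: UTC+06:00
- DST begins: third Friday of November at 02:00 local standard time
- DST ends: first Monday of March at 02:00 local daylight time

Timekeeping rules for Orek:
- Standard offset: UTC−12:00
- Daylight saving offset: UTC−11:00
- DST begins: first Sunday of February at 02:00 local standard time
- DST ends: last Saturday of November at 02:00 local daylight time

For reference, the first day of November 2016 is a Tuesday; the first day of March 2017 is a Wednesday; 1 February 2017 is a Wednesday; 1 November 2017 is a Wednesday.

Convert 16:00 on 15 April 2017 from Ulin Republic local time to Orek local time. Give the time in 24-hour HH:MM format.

00:00

1 November 2016 is a Tuesday, so the first Friday is November 4 and the third is November 18.
1 March 2017 is a Wednesday, so the first Monday is March 6.
15 April 2017 is outside the daylight-saving period (18 November 2016 – 6 March 2017), so Ulin Republic is on standard time, UTC+05:00.
16:00 Ulin Republic − 5h = 11:00 UTC.
1 February 2017 is a Wednesday, so the first Sunday is February 5.
1 November 2017 is a Wednesday, so Saturdays fall on 4, 11, 18, 25; the last is November 25.
At the standard offset (UTC−12:00), 11:00 UTC − 12h = 23:00 Orek standard time (rolling into the previous day, 14 April 2017).
Daylight saving runs 5 February – 25 November; the standard-time date in Orek, 14 April 2017, is inside that window, so Orek is at UTC−11:00.
11:00 UTC − 11h = 00:00 Orek.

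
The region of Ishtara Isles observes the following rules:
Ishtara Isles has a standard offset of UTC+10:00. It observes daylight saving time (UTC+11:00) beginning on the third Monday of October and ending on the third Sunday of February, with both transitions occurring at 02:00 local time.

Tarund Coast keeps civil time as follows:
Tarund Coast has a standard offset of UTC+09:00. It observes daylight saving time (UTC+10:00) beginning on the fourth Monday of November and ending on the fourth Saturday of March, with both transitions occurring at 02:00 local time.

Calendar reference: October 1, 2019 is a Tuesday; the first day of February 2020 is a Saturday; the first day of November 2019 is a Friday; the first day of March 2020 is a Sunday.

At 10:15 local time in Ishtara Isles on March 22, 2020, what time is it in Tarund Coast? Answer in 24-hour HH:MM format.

10:15

1 October 2019 is a Tuesday, so the first Monday is October 7 and the third is October 21.
1 February 2020 is a Saturday, so the first Sunday is February 2 and the third is February 16.
March 22, 2020 does not fall between 21 October 2019 and 16 February 2020, so daylight saving is not in effect and Ishtara Isles is at UTC+10:00.
10:15 Ishtara Isles − 10h = 00:15 UTC.
1 November 2019 is a Friday, so the first Monday is November 4 and the fourth is November 25.
1 March 2020 is a Sunday, so the first Saturday is March 7 and the fourth is March 28.
At the standard offset (UTC+09:00), 00:15 UTC + 9h = 09:15 Tarund Coast standard time.
The standard-time date in Tarund Coast, March 22, 2020, falls between 25 November 2019 and 28 March 2020, so daylight saving is in effect and Tarund Coast is at UTC+10:00.
00:15 UTC + 10h = 10:15 Tarund Coast.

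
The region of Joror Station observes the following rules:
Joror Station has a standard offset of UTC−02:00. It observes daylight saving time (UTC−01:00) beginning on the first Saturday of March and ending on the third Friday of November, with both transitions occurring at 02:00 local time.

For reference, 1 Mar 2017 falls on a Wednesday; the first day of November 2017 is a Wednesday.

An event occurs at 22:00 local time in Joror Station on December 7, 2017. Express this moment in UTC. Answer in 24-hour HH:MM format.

00:00

1 March 2017 is a Wednesday, so the first Saturday is March 4.
1 November 2017 is a Wednesday, so the first Friday is November 3 and the third is November 17.
December 7, 2017 does not fall between 4 March and 17 November, so daylight saving is not in effect and Joror Station is at UTC−02:00.
22:00 local + 2h = 00:00 UTC (rolling into the next day, 8 December 2017).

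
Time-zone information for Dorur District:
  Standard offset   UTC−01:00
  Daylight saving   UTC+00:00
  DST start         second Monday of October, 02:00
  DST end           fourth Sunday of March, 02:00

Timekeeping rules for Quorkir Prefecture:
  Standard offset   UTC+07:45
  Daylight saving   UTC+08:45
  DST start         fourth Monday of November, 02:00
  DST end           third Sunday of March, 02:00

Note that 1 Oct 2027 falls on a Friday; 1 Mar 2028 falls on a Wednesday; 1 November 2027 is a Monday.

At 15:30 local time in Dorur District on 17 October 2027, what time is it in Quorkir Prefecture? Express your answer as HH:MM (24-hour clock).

23:15

1 October 2027 is a Friday, so the first Monday is October 4 and the second is October 11.
1 March 2028 is a Wednesday, so the first Sunday is March 5 and the fourth is March 26.
17 October 2027 lies within the daylight-saving period (11 October 2027 – 26 March 2028), so Dorur District is on daylight time, UTC+00:00.
15:30 Dorur District − 0h = 15:30 UTC.
1 November 2027 is a Monday, so the first Monday is November 1 and the fourth is November 22.
1 March 2028 is a Wednesday, so the first Sunday is March 5 and the third is March 19.
At the standard offset (UTC+07:45), 15:30 UTC + 7h45m = 23:15 Quorkir Prefecture standard time.
The standard-time date in Quorkir Prefecture, 17 October 2027, does not fall between 22 November 2027 and 19 March 2028, so daylight saving is not in effect and Quorkir Prefecture is at UTC+07:45.
15:30 UTC + 7h45m = 23:15 Quorkir Prefecture.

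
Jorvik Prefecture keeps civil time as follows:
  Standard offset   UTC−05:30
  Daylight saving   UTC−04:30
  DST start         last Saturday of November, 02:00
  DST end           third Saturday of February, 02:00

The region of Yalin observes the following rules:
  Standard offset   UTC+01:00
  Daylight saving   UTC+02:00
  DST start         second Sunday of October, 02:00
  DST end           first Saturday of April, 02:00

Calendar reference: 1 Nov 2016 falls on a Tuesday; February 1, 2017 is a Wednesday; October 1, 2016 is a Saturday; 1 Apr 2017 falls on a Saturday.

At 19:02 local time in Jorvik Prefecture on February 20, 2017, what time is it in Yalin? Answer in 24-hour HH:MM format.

1 November 2016 is a Tuesday, so Saturdays fall on 5, 12, 19, 26; the last is November 26.
1 February 2017 is a Wednesday, so the first Saturday is February 4 and the third is February 18.
February 20, 2017 does not fall between 26 November 2016 and 18 February 2017, so daylight saving is not in effect and Jorvik Prefecture is at UTC−05:30.
19:02 Jorvik Prefecture + 5h30m = 00:32 UTC (rolling into the next day, 21 February 2017).
1 October 2016 is a Saturday, so the first Sunday is October 2 and the second is October 9.
1 April 2017 is a Saturday, so the first Saturday is April 1.
At the standard offset (UTC+01:00), 00:32 UTC + 1h = 01:32 Yalin standard time.
Daylight saving runs 9 October 2016 – 1 April 2017; the standard-time date in Yalin, February 21, 2017, is inside that window, so Yalin is at UTC+02:00.
00:32 UTC + 2h = 02:32 Yalin.

02:32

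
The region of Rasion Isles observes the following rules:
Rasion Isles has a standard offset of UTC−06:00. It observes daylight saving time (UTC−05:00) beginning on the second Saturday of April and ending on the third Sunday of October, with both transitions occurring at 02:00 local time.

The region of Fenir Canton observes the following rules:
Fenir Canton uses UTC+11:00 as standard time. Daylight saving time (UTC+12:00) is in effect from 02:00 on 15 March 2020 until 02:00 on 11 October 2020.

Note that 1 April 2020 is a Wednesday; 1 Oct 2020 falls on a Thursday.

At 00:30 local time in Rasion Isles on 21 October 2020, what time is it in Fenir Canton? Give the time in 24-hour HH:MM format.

1 April 2020 is a Wednesday, so the first Saturday is April 4 and the second is April 11.
1 October 2020 is a Thursday, so the first Sunday is October 4 and the third is October 18.
21 October 2020 does not fall between 11 April and 18 October, so daylight saving is not in effect and Rasion Isles is at UTC−06:00.
00:30 Rasion Isles + 6h = 06:30 UTC.
At the standard offset (UTC+11:00), 06:30 UTC + 11h = 17:30 Fenir Canton standard time.
The standard-time date in Fenir Canton, 21 October 2020, is outside the daylight-saving period (15 March – 11 October), so Fenir Canton is on standard time, UTC+11:00.
06:30 UTC + 11h = 17:30 Fenir Canton.

17:30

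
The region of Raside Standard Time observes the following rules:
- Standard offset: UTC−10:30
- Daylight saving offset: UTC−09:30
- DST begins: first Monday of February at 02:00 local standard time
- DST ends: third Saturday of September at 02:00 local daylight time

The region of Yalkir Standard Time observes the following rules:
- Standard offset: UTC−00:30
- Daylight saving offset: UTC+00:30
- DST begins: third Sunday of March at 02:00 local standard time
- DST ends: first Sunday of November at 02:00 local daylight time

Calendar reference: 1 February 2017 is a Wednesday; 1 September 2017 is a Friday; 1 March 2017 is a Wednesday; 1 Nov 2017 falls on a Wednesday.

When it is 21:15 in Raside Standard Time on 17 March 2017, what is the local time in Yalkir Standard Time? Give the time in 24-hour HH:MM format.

06:15

1 February 2017 is a Wednesday, so the first Monday is February 6.
1 September 2017 is a Friday, so the first Saturday is September 2 and the third is September 16.
17 March 2017 lies within the daylight-saving period (6 February – 16 September), so Raside Standard Time is on daylight time, UTC−09:30.
21:15 Raside Standard Time + 9h30m = 06:45 UTC (rolling into the next day, 18 March 2017).
1 March 2017 is a Wednesday, so the first Sunday is March 5 and the third is March 19.
1 November 2017 is a Wednesday, so the first Sunday is November 5.
At the standard offset (UTC−00:30), 06:45 UTC − 0h30m = 06:15 Yalkir Standard Time standard time.
The standard-time date in Yalkir Standard Time, 18 March 2017, does not fall between 19 March and 5 November, so daylight saving is not in effect and Yalkir Standard Time is at UTC−00:30.
06:45 UTC − 0h30m = 06:15 Yalkir Standard Time.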